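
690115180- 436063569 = 254051611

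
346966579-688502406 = -341535827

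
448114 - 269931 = 178183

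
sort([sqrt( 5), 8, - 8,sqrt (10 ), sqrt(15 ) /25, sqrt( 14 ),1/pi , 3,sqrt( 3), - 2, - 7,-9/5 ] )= [ - 8, - 7,-2,-9/5, sqrt( 15 ) /25, 1/pi, sqrt( 3), sqrt(5 ),3, sqrt( 10 ), sqrt(14), 8]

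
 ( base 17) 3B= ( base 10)62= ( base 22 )2I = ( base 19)35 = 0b111110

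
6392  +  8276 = 14668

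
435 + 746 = 1181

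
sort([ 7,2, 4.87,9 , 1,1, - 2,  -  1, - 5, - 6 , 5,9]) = [-6, - 5,-2, - 1,1,1,2, 4.87 , 5,7,9, 9]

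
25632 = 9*2848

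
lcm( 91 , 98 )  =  1274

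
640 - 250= 390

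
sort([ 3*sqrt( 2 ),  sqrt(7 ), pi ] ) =[ sqrt ( 7 ), pi,3* sqrt(2 )]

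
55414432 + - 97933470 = - 42519038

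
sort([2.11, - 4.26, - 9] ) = [ - 9, - 4.26 , 2.11 ]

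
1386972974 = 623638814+763334160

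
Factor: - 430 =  - 2^1 * 5^1*43^1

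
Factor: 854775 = 3^2*5^2 * 29^1*131^1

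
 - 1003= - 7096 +6093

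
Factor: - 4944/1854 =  - 8/3 = - 2^3 * 3^( - 1 ) 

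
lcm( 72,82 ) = 2952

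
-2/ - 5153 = 2/5153 = 0.00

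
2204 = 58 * 38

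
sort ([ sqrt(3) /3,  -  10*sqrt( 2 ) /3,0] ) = [ - 10 * sqrt(2 )/3,0,sqrt( 3) /3]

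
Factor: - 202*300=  - 60600 = - 2^3*3^1*5^2*101^1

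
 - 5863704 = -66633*88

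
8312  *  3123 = 25958376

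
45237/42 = 15079/14 = 1077.07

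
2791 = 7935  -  5144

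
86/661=86/661=0.13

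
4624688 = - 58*(  -  79736)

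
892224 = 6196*144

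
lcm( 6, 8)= 24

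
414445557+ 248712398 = 663157955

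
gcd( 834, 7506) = 834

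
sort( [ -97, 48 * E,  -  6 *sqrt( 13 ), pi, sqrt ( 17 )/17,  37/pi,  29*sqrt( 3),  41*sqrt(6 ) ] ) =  [-97,-6 *sqrt( 13 ), sqrt (17 )/17,pi, 37/pi,29*sqrt(3 ), 41*sqrt(6 ), 48 * E ]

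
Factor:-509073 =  - 3^1*169691^1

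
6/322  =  3/161 = 0.02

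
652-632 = 20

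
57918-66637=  -8719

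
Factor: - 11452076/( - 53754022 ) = 2^1 *7^(-1 ) *2863019^1*3839573^( - 1 ) = 5726038/26877011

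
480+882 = 1362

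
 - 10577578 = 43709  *( - 242 )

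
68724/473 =68724/473 =145.29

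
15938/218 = 73 + 12/109 = 73.11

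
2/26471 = 2/26471 =0.00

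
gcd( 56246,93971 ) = 1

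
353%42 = 17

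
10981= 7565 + 3416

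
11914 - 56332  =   - 44418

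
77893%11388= 9565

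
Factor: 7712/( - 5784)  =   - 2^2*3^( - 1) = -  4/3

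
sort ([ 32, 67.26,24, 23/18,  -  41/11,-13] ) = [ - 13, - 41/11, 23/18, 24,  32, 67.26 ]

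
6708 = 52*129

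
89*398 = 35422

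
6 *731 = 4386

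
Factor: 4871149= 4871149^1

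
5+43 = 48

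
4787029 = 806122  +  3980907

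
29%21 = 8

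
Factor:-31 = - 31^1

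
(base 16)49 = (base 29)2F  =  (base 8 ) 111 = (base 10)73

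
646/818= 323/409 =0.79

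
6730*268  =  1803640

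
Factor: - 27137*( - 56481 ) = 3^1*11^1*67^1*281^1*2467^1 = 1532724897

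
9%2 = 1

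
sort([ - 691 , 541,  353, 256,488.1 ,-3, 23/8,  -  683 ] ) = [-691, - 683,-3,23/8,256,353,488.1, 541 ]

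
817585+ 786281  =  1603866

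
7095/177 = 2365/59=40.08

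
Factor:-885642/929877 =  - 2^1*13^( - 1) * 113^( - 1)*211^(- 1) * 147607^1 =- 295214/309959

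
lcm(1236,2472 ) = 2472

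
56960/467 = 56960/467 = 121.97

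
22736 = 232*98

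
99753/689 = 144+537/689 = 144.78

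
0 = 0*6426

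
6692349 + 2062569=8754918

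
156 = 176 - 20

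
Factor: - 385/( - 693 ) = 5/9  =  3^(-2 )*5^1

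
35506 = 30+35476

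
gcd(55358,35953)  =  1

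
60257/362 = 166 + 165/362 = 166.46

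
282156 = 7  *40308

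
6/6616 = 3/3308 = 0.00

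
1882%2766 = 1882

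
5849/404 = 14 + 193/404 = 14.48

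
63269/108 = 585 + 89/108 = 585.82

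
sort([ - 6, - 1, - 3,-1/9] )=[ - 6,-3,- 1, - 1/9 ] 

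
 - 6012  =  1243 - 7255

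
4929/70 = 70 + 29/70=70.41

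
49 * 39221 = 1921829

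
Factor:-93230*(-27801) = 2591887230 = 2^1*3^2*5^1*3089^1*9323^1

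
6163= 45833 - 39670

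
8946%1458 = 198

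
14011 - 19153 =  - 5142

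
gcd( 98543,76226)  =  1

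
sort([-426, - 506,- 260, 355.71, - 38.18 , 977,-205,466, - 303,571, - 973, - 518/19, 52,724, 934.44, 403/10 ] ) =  [ - 973 ,-506,  -  426, - 303, - 260, -205,-38.18,-518/19, 403/10,52,355.71,466,571,724,  934.44,977 ]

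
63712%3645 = 1747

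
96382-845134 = -748752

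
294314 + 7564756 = 7859070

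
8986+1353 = 10339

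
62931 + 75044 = 137975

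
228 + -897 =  - 669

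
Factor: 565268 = 2^2*11^1*29^1*443^1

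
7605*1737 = 13209885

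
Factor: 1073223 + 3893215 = 4966438= 2^1*2483219^1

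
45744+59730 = 105474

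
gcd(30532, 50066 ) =2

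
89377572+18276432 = 107654004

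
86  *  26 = 2236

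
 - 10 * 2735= - 27350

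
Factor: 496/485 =2^4*5^(-1)*31^1*97^(-1)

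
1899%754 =391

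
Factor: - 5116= - 2^2*1279^1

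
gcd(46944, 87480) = 72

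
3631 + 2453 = 6084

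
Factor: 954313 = 19^1* 50227^1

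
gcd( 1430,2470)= 130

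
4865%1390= 695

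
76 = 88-12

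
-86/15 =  - 6 + 4/15 = -  5.73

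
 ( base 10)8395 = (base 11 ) 6342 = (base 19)144G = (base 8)20313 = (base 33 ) 7nd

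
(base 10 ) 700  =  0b1010111100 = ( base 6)3124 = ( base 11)587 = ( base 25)130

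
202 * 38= 7676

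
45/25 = 1 + 4/5 = 1.80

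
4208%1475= 1258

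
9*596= 5364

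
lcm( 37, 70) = 2590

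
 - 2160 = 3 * ( -720) 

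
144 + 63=207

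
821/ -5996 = -821/5996  =  -0.14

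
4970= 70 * 71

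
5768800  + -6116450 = - 347650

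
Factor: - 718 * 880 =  -631840   =  -2^5* 5^1*11^1*359^1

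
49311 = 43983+5328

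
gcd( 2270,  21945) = 5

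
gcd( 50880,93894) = 6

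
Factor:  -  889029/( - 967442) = 46791/50918 = 2^( - 1 )*3^3*7^( - 1)*1733^1*3637^( - 1 ) 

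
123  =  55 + 68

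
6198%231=192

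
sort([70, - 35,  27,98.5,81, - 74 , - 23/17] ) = [ - 74 , - 35, -23/17, 27, 70, 81, 98.5] 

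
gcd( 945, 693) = 63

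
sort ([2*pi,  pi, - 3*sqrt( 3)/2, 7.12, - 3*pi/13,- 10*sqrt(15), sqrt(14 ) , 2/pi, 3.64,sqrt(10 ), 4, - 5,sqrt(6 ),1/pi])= [ - 10*sqrt(15) , - 5,-3*sqrt( 3 )/2,-3*pi/13,  1/pi, 2/pi , sqrt( 6), pi,sqrt( 10),3.64,sqrt(14) , 4,2* pi, 7.12]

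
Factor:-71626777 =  - 43^1*541^1* 3079^1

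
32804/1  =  32804 = 32804.00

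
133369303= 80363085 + 53006218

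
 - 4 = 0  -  4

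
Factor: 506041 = 643^1*787^1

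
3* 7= 21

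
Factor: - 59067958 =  - 2^1*31^1*952709^1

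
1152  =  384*3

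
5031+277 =5308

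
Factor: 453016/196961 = 2^3*17^1*3331^1 *196961^( - 1)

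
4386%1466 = 1454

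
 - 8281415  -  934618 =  - 9216033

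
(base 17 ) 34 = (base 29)1q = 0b110111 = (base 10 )55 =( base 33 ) 1m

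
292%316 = 292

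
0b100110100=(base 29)ai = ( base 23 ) d9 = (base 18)H2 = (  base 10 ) 308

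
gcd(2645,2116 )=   529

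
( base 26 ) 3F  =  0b1011101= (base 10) 93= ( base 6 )233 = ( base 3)10110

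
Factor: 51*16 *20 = 2^6*3^1 * 5^1*17^1= 16320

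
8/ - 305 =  - 8/305 = - 0.03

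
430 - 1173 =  - 743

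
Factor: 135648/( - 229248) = - 471/796 = - 2^( - 2 )*3^1*157^1*199^ ( - 1 ) 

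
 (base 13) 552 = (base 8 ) 1620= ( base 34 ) QS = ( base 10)912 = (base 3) 1020210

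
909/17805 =303/5935=0.05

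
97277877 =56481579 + 40796298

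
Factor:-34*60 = -2^3*3^1*5^1*17^1=-  2040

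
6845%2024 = 773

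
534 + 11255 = 11789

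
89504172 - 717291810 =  - 627787638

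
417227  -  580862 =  - 163635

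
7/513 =7/513 = 0.01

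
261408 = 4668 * 56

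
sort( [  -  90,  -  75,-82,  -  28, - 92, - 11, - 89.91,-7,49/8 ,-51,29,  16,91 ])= [- 92, - 90 , - 89.91,-82,  -  75, - 51 , -28,-11,  -  7,49/8, 16 , 29,91]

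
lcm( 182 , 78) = 546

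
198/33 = 6 =6.00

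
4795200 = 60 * 79920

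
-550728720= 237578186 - 788306906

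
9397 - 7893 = 1504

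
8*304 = 2432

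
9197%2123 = 705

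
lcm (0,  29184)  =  0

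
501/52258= 501/52258 = 0.01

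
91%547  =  91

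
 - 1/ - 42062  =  1/42062= 0.00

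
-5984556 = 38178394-44162950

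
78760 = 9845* 8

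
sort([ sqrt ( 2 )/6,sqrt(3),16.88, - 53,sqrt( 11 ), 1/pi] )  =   [ - 53,sqrt( 2 )/6,1/pi, sqrt( 3), sqrt(11),16.88]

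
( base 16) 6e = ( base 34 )38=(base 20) 5a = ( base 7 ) 215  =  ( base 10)110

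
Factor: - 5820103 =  - 17^1 * 342359^1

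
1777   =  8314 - 6537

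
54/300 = 9/50 = 0.18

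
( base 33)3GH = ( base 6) 25352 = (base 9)5205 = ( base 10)3812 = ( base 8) 7344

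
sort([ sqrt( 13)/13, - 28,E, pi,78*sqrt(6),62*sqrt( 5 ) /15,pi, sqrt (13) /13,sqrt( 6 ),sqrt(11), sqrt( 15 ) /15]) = [-28,sqrt( 15)/15, sqrt( 13)/13 , sqrt( 13)/13,sqrt( 6 ),E,pi,pi,sqrt (11 ) , 62*sqrt( 5 )/15, 78*sqrt( 6) ] 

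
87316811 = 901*96911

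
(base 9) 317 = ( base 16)103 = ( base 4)10003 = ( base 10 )259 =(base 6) 1111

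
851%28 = 11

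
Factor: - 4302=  - 2^1*3^2 * 239^1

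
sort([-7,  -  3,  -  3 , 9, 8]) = [ -7, - 3,-3, 8, 9 ] 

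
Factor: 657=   3^2*73^1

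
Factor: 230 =2^1*5^1*23^1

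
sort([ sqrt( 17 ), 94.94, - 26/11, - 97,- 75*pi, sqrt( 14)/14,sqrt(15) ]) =[ - 75 * pi, - 97, - 26/11, sqrt(14) /14, sqrt ( 15),sqrt(17 ),  94.94 ]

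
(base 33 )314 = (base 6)23144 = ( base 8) 6350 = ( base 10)3304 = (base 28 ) 460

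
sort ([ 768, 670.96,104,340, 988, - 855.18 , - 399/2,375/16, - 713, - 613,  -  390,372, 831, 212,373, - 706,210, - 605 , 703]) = [ - 855.18, - 713, - 706, - 613,-605,  -  390, - 399/2, 375/16,104,210,212,340,  372,  373 , 670.96 , 703, 768,  831 , 988 ]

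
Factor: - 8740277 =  - 7^2 * 13^1*13721^1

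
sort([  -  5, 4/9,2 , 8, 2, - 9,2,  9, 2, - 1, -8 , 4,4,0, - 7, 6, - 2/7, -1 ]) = [ - 9, -8, - 7, - 5 ,  -  1, - 1, - 2/7,  0  ,  4/9, 2,2,2,  2,4 , 4, 6,8,9]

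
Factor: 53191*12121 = 17^1*23^1*31^1*43^1*1237^1  =  644728111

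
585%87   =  63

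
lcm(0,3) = 0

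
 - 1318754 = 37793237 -39111991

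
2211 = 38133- 35922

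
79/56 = 79/56 = 1.41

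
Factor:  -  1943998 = -2^1*7^1 * 191^1*727^1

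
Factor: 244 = 2^2*61^1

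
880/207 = 880/207 = 4.25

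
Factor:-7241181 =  - 3^1*2413727^1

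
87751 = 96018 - 8267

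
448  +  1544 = 1992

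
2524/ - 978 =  -1262/489  =  - 2.58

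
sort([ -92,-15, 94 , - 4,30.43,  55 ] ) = [ - 92, - 15,  -  4 , 30.43, 55, 94]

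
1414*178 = 251692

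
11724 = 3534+8190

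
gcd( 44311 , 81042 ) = 1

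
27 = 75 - 48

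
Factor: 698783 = 257^1 *2719^1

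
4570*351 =1604070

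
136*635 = 86360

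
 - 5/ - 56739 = 5/56739 = 0.00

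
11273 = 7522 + 3751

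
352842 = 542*651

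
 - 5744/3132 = -2 + 130/783 = - 1.83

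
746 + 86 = 832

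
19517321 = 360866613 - 341349292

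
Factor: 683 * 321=219243 = 3^1*107^1*683^1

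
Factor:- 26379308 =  - 2^2*17^1*109^1*3559^1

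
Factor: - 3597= - 3^1*11^1*109^1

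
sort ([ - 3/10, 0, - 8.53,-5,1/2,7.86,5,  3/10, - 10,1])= [ - 10, - 8.53, - 5,-3/10,  0,3/10,1/2,1,  5,7.86] 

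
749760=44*17040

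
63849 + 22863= 86712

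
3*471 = 1413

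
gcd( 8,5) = 1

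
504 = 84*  6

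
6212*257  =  1596484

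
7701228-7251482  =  449746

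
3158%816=710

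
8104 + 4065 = 12169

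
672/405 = 1 + 89/135 = 1.66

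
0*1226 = 0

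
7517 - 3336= 4181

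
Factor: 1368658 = 2^1* 684329^1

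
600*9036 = 5421600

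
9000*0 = 0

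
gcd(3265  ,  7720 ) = 5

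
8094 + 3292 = 11386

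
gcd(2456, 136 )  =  8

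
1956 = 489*4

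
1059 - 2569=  - 1510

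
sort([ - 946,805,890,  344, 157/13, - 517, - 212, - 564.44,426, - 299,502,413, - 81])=[ - 946,-564.44, - 517, - 299, - 212, - 81 , 157/13,344, 413,426, 502,805,890 ]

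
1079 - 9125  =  -8046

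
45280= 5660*8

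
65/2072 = 65/2072 = 0.03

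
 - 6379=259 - 6638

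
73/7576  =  73/7576 = 0.01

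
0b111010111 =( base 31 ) f6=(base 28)GN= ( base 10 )471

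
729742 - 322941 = 406801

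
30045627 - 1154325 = 28891302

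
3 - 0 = 3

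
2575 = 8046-5471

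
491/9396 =491/9396 = 0.05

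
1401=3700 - 2299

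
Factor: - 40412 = -2^2*10103^1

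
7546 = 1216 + 6330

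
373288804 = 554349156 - 181060352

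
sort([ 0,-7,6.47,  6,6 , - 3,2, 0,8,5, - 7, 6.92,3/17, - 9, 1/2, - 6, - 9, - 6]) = [ - 9, - 9, - 7, - 7,  -  6, - 6, - 3 , 0,0, 3/17,1/2,2,5, 6,6,6.47,6.92, 8 ]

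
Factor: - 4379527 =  - 1979^1 * 2213^1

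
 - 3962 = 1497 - 5459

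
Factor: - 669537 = -3^2 * 11^1*6763^1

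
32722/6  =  16361/3 = 5453.67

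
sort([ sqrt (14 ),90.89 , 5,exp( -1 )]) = [exp(-1 ),sqrt(14),  5, 90.89] 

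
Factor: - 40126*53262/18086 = - 1068595506/9043 = -2^1*3^2*11^1 * 269^1*9043^( - 1)*20063^1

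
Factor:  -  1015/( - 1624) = 5/8  =  2^( - 3)*5^1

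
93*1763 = 163959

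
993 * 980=973140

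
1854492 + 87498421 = 89352913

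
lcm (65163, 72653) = 6320811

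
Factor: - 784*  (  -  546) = 2^5*3^1*7^3*13^1 = 428064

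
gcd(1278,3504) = 6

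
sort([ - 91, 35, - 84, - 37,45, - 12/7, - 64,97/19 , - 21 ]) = [ - 91,- 84, - 64, - 37,-21, - 12/7,  97/19, 35, 45 ]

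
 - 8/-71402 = 4/35701= 0.00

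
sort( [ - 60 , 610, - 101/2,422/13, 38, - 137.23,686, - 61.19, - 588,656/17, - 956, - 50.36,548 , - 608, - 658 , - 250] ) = [ - 956, - 658 ,-608, - 588 ,-250  , - 137.23, - 61.19,  -  60, - 101/2 ,- 50.36,  422/13, 38 , 656/17,548, 610, 686]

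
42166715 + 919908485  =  962075200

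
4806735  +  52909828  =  57716563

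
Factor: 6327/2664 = 2^( - 3)*19^1 = 19/8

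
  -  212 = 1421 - 1633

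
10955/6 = 1825 + 5/6 = 1825.83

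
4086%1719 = 648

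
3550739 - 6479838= - 2929099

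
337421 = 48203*7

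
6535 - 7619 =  - 1084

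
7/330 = 7/330= 0.02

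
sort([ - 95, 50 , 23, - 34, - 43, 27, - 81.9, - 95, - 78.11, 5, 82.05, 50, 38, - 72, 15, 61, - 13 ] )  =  [ - 95, - 95, - 81.9,  -  78.11, - 72,-43, - 34,-13,  5,15, 23, 27, 38, 50, 50,61,82.05]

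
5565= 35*159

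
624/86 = 7 + 11/43=7.26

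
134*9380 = 1256920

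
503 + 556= 1059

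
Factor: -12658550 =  - 2^1 * 5^2*409^1*619^1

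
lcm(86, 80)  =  3440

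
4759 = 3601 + 1158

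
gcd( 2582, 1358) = 2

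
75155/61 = 75155/61 = 1232.05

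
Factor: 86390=2^1*5^1*53^1*163^1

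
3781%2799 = 982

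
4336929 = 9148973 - 4812044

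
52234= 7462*7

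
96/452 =24/113 = 0.21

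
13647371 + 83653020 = 97300391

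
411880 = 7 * 58840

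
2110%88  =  86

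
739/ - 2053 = -739/2053 = - 0.36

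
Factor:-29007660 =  - 2^2*3^1*5^1*11^1*43951^1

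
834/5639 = 834/5639=0.15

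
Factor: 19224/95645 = 2^3 *3^3 * 5^( - 1 )*11^( - 1)*37^(  -  1) * 47^(  -  1)*89^1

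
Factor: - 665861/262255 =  - 5^( -1)*7^1*59^(-1)* 107^1 =- 749/295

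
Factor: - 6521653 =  - 89^1*73277^1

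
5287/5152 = 5287/5152 = 1.03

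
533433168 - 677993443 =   -  144560275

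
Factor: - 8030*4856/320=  - 487421/4=-2^( - 2)*11^1*73^1 * 607^1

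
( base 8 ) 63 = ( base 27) 1o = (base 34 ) 1h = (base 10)51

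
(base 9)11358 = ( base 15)23AB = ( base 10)7586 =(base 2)1110110100010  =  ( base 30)8cq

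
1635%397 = 47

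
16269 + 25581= 41850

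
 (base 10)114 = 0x72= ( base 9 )136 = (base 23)4M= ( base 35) 39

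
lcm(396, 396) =396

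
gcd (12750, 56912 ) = 2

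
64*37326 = 2388864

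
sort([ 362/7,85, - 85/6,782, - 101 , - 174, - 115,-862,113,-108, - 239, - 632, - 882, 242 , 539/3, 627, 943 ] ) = [- 882, - 862, - 632, - 239, - 174, - 115, - 108, - 101, - 85/6, 362/7 , 85,113, 539/3, 242 , 627, 782, 943] 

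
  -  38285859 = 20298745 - 58584604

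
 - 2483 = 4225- 6708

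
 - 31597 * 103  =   - 3254491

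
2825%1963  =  862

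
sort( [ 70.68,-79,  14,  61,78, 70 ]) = [ - 79, 14, 61,  70, 70.68, 78] 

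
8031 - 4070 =3961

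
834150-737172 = 96978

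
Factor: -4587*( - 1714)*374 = 2940432132 = 2^2*3^1*11^2*17^1*139^1 * 857^1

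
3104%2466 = 638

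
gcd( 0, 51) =51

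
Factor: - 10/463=  -  2^1 * 5^1*463^( - 1) 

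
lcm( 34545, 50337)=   1761795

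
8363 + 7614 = 15977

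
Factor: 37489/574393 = 37489^1*574393^(-1)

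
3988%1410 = 1168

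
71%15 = 11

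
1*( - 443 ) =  - 443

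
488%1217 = 488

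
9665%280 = 145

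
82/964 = 41/482 = 0.09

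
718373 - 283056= 435317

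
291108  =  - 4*( - 72777)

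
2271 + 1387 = 3658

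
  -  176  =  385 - 561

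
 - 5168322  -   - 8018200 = 2849878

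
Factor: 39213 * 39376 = 2^4*3^2*23^1*107^1*4357^1 = 1544051088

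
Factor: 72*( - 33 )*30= - 2^4 * 3^4*5^1*11^1 = - 71280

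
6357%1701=1254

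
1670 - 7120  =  -5450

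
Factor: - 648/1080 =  - 3/5 = - 3^1*5^( - 1)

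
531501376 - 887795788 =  - 356294412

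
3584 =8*448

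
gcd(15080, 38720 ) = 40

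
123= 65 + 58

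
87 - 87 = 0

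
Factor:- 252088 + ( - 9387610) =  - 2^1* 31^1 * 181^1*859^1 = - 9639698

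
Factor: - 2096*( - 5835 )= 12230160 = 2^4 *3^1 * 5^1*131^1 * 389^1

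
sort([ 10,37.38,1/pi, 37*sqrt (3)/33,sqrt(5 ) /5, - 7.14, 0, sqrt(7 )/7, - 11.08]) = [ - 11.08, - 7.14,0 , 1/pi,sqrt(7) /7, sqrt( 5 ) /5, 37*sqrt( 3 ) /33,10, 37.38]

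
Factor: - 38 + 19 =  - 19^1= - 19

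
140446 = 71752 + 68694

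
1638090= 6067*270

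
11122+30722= 41844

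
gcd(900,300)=300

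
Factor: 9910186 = 2^1*11^1*13^1*34651^1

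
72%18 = 0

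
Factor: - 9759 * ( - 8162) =79652958 = 2^1*3^1 * 7^1 *11^1*53^1*3253^1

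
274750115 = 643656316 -368906201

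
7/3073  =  1/439 = 0.00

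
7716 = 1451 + 6265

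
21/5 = 4+ 1/5= 4.20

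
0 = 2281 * 0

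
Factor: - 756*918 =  - 694008  =  - 2^3*3^6*7^1 * 17^1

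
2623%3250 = 2623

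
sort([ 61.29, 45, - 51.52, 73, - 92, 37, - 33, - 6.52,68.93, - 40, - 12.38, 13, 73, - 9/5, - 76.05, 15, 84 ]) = [ - 92, - 76.05, - 51.52, - 40,-33, - 12.38,- 6.52, - 9/5,13,  15, 37, 45, 61.29, 68.93, 73, 73, 84]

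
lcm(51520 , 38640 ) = 154560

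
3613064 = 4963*728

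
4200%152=96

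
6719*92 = 618148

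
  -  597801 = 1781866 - 2379667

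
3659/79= 3659/79 = 46.32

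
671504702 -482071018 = 189433684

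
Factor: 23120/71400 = 2^1*3^( - 1)*5^( - 1)*7^ (  -  1)*17^1= 34/105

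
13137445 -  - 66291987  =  79429432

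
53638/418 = 26819/209 = 128.32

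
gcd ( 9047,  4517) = 1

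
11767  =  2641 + 9126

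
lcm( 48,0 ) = 0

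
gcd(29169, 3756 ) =3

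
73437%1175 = 587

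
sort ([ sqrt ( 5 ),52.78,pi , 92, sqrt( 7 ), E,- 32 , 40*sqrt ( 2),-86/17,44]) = [ - 32, - 86/17,sqrt( 5 ), sqrt( 7), E , pi,44,52.78,40*sqrt(2 ),  92 ]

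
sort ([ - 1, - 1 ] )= [ - 1,-1 ] 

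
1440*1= 1440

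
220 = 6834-6614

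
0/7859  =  0 = 0.00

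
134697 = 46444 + 88253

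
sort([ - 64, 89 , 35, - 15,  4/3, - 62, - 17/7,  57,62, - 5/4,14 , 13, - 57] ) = [ - 64, -62, - 57,-15, - 17/7,- 5/4,4/3,13,  14, 35  ,  57, 62, 89 ]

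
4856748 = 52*93399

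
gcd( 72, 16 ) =8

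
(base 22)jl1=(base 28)c8r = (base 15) 2cde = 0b10010110111011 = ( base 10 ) 9659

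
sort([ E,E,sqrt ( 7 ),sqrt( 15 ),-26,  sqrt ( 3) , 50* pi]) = [-26, sqrt( 3 ), sqrt( 7), E , E, sqrt(15), 50*pi]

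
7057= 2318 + 4739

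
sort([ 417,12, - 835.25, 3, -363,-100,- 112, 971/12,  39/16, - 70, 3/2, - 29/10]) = [ - 835.25, - 363,-112,-100, - 70, - 29/10, 3/2 , 39/16,  3 , 12,971/12 , 417] 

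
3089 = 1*3089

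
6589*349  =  2299561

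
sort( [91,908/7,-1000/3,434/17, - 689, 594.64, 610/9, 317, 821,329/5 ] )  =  [ - 689,- 1000/3,434/17,329/5, 610/9,91, 908/7, 317,594.64,  821]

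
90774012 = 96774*938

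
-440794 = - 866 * 509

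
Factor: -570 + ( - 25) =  - 5^1*7^1*17^1  =  - 595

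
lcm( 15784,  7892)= 15784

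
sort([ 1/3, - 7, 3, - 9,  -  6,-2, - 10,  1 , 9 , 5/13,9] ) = [ - 10,- 9,-7, - 6, - 2,1/3, 5/13,1,3,9,9 ] 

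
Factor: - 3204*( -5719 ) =18323676 = 2^2*3^2*7^1*19^1*43^1*89^1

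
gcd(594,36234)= 594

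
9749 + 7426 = 17175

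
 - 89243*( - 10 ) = 892430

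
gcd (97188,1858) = 2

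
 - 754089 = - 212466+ - 541623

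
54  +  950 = 1004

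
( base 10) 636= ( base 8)1174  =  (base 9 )776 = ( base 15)2C6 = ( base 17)237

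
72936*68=4959648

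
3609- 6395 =  -  2786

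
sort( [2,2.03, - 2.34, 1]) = [ - 2.34, 1, 2, 2.03] 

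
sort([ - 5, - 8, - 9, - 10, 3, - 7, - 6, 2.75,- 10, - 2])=[ - 10,-10 , - 9,  -  8, - 7, - 6,-5, - 2, 2.75, 3 ] 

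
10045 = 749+9296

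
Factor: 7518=2^1*3^1 * 7^1*179^1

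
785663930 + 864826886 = 1650490816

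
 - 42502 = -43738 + 1236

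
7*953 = 6671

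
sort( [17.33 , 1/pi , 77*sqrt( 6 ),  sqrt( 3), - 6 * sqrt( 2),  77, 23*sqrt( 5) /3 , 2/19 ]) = [ - 6*sqrt(2 ), 2/19 , 1/pi,sqrt( 3),23*sqrt( 5)/3 , 17.33, 77, 77*sqrt ( 6)] 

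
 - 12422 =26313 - 38735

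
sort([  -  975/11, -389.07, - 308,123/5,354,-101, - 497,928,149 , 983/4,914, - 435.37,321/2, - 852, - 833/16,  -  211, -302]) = [ - 852,-497, - 435.37, - 389.07, - 308, - 302, - 211,-101,-975/11, - 833/16, 123/5, 149,321/2,  983/4, 354,914 , 928]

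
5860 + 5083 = 10943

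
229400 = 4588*50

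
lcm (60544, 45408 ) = 181632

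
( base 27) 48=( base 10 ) 116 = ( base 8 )164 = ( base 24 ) 4K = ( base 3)11022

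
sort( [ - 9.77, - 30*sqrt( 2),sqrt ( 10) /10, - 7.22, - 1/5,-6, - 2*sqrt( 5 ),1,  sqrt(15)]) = [- 30*sqrt( 2), - 9.77,  -  7.22, - 6, - 2*sqrt(5),-1/5,sqrt (10 ) /10, 1,sqrt( 15)]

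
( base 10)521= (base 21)13H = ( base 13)311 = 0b1000001001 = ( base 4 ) 20021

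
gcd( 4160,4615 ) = 65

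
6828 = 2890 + 3938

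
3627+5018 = 8645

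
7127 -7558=  -  431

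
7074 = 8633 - 1559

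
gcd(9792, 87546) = 6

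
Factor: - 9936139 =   -  43^1*311^1 *743^1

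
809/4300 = 809/4300 = 0.19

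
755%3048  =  755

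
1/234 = 1/234 = 0.00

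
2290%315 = 85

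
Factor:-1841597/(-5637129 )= 3^( - 1 ) * 19^( - 1)*41^1*44917^1 * 98897^( - 1 ) 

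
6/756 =1/126 =0.01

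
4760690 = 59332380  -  54571690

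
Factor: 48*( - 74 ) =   -  2^5*3^1*37^1 = -3552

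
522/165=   3 + 9/55 =3.16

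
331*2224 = 736144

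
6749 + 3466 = 10215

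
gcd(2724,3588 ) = 12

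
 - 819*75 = -61425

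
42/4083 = 14/1361 =0.01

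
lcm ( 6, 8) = 24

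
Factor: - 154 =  - 2^1*7^1 * 11^1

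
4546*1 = 4546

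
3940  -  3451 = 489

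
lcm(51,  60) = 1020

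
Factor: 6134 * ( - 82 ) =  - 502988 = - 2^2  *41^1 * 3067^1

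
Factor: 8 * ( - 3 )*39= - 936=- 2^3 * 3^2*13^1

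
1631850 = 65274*25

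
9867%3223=198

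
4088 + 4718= 8806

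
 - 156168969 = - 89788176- 66380793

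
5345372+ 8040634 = 13386006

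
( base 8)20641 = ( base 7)34046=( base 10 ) 8609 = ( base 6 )103505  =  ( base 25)DJ9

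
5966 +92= 6058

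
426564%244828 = 181736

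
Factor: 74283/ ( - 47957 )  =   - 3^1*7^ ( - 1)*11^1*13^(- 1 )*17^(- 1) * 31^(  -  1 ) * 2251^1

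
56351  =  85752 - 29401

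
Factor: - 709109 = - 379^1*1871^1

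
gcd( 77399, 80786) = 1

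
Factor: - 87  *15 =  -3^2*5^1*29^1 = -1305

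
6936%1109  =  282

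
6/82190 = 3/41095  =  0.00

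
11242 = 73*154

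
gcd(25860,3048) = 12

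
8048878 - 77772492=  - 69723614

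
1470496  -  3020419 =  - 1549923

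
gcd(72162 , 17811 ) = 9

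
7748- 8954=-1206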